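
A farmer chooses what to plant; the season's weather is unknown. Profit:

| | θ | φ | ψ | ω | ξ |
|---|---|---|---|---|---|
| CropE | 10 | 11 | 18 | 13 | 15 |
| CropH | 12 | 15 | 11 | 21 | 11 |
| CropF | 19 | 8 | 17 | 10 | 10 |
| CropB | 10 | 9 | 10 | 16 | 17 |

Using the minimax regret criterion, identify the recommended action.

CropH

Column bests: θ=19, φ=15, ψ=18, ω=21, ξ=17.
CropE regrets: 9, 4, 0, 8, 2 → max 9
CropH regrets: 7, 0, 7, 0, 6 → max 7
CropF regrets: 0, 7, 1, 11, 7 → max 11
CropB regrets: 9, 6, 8, 5, 0 → max 9
Smallest max regret = 7 → CropH.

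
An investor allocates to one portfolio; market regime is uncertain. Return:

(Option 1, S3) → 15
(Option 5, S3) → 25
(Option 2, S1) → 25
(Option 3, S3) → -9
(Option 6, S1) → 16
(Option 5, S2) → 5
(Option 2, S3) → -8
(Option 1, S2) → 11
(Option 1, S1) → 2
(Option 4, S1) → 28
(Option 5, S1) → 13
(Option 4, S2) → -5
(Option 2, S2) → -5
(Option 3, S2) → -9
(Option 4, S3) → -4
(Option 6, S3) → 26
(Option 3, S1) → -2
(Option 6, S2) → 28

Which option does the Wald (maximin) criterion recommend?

Row minima: Option 1=2, Option 2=-8, Option 3=-9, Option 4=-5, Option 5=5, Option 6=16
Best worst-case = 16 → Option 6.

Option 6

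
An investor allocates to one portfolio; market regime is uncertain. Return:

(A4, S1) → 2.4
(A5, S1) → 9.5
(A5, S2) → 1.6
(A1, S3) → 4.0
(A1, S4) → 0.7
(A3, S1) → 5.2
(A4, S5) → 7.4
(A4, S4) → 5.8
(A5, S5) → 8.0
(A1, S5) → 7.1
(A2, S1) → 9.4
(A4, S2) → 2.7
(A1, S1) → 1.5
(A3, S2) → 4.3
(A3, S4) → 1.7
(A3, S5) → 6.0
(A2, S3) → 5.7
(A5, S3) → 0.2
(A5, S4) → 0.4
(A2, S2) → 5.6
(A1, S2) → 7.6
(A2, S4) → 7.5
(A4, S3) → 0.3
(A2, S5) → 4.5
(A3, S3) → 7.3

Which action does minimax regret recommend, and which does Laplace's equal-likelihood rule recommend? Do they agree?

Column bests: S1=9.5, S2=7.6, S3=7.3, S4=7.5, S5=8.0.
A1 regrets: 8.0, 0.0, 3.3, 6.8, 0.9 → max 8.0
A2 regrets: 0.1, 2.0, 1.6, 0.0, 3.5 → max 3.5
A3 regrets: 4.3, 3.3, 0.0, 5.8, 2.0 → max 5.8
A4 regrets: 7.1, 4.9, 7.0, 1.7, 0.6 → max 7.1
A5 regrets: 0.0, 6.0, 7.1, 7.1, 0.0 → max 7.1
Smallest max regret = 3.5 → A2.
Row averages: A1=4.18, A2=6.54, A3=4.9, A4=3.72, A5=3.94
Highest average = 6.54 → A2.

minimax regret → A2; laplace → A2 (agree)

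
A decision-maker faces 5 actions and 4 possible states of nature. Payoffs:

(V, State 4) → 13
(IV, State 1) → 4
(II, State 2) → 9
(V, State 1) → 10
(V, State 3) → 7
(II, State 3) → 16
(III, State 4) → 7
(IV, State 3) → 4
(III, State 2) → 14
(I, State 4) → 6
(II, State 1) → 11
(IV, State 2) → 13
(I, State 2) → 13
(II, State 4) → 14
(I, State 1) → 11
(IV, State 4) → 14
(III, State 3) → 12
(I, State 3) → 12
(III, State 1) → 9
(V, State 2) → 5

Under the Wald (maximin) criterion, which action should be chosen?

II

Row minima: I=6, II=9, III=7, IV=4, V=5
Best worst-case = 9 → II.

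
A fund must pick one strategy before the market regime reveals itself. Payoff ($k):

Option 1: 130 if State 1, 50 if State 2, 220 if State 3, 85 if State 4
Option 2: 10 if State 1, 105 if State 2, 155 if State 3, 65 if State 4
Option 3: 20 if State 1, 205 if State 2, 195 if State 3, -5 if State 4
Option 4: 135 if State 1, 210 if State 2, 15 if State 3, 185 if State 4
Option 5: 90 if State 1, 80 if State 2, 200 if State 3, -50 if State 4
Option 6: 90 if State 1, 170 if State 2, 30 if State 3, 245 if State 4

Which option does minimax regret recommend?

Column bests: State 1=135, State 2=210, State 3=220, State 4=245.
Option 1 regrets: 5, 160, 0, 160 → max 160
Option 2 regrets: 125, 105, 65, 180 → max 180
Option 3 regrets: 115, 5, 25, 250 → max 250
Option 4 regrets: 0, 0, 205, 60 → max 205
Option 5 regrets: 45, 130, 20, 295 → max 295
Option 6 regrets: 45, 40, 190, 0 → max 190
Smallest max regret = 160 → Option 1.

Option 1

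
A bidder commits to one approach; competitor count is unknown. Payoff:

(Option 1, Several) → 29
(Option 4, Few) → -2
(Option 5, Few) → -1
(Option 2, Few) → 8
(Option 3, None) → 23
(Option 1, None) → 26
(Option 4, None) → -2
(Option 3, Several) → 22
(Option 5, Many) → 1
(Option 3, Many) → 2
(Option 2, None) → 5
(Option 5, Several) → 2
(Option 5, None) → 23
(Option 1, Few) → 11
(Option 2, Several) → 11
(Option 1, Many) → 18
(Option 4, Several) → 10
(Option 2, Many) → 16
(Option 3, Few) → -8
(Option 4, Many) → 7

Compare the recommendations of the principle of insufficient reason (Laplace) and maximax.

laplace → Option 1; maximax → Option 1 (agree)

Row averages: Option 1=21, Option 2=10, Option 3=9.75, Option 4=3.25, Option 5=6.25
Highest average = 21 → Option 1.
Row maxima: Option 1=29, Option 2=16, Option 3=23, Option 4=10, Option 5=23
Best best-case = 29 → Option 1.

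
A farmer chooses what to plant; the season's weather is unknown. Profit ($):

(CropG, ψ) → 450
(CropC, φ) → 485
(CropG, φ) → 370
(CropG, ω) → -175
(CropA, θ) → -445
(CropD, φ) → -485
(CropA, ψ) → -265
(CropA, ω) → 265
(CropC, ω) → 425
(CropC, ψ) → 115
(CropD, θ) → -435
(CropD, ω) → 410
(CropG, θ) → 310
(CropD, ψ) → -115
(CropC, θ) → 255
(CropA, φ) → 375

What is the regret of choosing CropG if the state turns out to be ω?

600

Best payoff under ω is 425.
Regret = 425 − (-175) = 600.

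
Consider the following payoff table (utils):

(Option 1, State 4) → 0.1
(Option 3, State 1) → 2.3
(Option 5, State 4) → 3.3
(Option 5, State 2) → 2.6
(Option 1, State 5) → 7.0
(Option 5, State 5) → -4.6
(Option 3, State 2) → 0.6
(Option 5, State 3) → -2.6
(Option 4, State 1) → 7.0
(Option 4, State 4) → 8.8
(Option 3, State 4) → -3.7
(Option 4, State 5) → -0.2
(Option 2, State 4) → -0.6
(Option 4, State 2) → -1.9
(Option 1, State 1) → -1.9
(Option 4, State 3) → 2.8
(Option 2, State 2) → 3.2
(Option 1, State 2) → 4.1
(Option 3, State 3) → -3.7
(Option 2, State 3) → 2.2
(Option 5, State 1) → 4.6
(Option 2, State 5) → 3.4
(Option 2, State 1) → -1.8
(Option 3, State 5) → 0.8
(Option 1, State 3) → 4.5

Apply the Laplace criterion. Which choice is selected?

Row averages: Option 1=2.76, Option 2=1.28, Option 3=-0.74, Option 4=3.3, Option 5=0.66
Highest average = 3.3 → Option 4.

Option 4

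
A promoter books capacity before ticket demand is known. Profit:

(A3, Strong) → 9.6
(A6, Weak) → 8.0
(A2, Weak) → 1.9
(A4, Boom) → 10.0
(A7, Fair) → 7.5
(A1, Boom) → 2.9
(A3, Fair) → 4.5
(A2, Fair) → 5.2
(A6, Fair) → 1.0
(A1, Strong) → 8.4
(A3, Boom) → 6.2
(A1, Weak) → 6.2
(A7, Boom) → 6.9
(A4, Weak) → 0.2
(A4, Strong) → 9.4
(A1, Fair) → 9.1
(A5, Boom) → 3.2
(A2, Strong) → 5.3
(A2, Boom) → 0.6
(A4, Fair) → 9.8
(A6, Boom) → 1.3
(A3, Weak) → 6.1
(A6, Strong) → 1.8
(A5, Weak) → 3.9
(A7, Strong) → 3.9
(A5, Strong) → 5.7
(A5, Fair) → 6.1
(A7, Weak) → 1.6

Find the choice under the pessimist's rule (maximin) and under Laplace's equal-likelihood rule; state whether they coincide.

Row minima: A1=2.9, A2=0.6, A3=4.5, A4=0.2, A5=3.2, A6=1.0, A7=1.6
Best worst-case = 4.5 → A3.
Row averages: A1=6.65, A2=3.25, A3=6.6, A4=7.35, A5=4.725, A6=3.025, A7=4.975
Highest average = 7.35 → A4.

maximin → A3; laplace → A4 (disagree)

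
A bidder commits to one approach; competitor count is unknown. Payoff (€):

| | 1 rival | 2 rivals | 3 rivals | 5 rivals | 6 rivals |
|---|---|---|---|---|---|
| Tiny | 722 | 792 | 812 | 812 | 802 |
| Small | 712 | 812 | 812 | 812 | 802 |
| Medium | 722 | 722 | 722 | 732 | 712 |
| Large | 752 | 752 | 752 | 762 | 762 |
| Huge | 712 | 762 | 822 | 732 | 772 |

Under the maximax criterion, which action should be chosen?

Huge

Row maxima: Tiny=812, Small=812, Medium=732, Large=762, Huge=822
Best best-case = 822 → Huge.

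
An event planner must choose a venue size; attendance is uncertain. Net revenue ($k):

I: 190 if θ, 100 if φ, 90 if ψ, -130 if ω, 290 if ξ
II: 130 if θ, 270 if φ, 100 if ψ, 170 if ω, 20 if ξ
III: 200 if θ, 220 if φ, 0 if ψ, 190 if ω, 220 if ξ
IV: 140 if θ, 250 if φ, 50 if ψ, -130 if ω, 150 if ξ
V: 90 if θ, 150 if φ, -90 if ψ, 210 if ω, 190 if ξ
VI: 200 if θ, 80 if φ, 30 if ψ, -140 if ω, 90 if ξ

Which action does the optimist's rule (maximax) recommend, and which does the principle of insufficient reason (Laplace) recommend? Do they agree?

Row maxima: I=290, II=270, III=220, IV=250, V=210, VI=200
Best best-case = 290 → I.
Row averages: I=108, II=138, III=166, IV=92, V=110, VI=52
Highest average = 166 → III.

maximax → I; laplace → III (disagree)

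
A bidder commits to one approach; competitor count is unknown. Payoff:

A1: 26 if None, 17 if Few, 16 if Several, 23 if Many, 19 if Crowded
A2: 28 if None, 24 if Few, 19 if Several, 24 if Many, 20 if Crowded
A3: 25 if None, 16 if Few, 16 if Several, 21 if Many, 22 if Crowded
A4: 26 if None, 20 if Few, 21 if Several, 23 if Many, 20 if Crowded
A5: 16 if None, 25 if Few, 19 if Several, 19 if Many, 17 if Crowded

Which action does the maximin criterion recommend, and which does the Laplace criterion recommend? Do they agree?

maximin → A4; laplace → A2 (disagree)

Row minima: A1=16, A2=19, A3=16, A4=20, A5=16
Best worst-case = 20 → A4.
Row averages: A1=20.2, A2=23, A3=20, A4=22, A5=19.2
Highest average = 23 → A2.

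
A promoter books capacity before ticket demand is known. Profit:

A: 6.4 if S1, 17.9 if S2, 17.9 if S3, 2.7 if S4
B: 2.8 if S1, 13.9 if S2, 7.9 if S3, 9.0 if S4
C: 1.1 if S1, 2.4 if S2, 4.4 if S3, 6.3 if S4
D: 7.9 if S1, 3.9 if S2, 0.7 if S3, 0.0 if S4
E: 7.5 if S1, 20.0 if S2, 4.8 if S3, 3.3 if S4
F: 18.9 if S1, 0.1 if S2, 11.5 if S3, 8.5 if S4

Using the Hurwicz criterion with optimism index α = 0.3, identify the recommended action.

E

A: 0.3·17.9 + 0.7·2.7 = 7.26
B: 0.3·13.9 + 0.7·2.8 = 6.13
C: 0.3·6.3 + 0.7·1.1 = 2.66
D: 0.3·7.9 + 0.7·0.0 = 2.37
E: 0.3·20.0 + 0.7·3.3 = 8.31
F: 0.3·18.9 + 0.7·0.1 = 5.74
Highest Hurwicz score = 8.31 → E.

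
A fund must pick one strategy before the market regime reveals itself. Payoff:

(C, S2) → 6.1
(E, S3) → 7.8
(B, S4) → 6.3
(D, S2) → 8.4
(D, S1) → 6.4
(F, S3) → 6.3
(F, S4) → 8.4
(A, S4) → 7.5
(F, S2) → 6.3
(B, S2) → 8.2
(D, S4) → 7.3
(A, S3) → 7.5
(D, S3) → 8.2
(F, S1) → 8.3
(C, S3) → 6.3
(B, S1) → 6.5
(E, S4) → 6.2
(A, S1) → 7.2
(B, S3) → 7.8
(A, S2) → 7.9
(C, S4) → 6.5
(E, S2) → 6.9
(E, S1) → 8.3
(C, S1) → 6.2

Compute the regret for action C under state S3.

Best payoff under S3 is 8.2.
Regret = 8.2 − 6.3 = 1.9.

1.9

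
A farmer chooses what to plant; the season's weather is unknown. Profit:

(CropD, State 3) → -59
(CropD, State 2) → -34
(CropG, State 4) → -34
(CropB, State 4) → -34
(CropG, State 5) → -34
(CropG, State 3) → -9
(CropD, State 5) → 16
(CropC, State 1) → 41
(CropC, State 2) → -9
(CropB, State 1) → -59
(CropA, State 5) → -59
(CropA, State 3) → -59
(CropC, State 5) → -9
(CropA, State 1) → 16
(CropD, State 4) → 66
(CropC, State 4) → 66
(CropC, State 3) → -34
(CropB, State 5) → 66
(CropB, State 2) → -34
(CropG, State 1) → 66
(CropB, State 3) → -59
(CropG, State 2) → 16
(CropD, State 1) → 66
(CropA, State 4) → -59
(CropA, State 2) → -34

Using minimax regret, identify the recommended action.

Column bests: State 1=66, State 2=16, State 3=-9, State 4=66, State 5=66.
CropC regrets: 25, 25, 25, 0, 75 → max 75
CropA regrets: 50, 50, 50, 125, 125 → max 125
CropG regrets: 0, 0, 0, 100, 100 → max 100
CropB regrets: 125, 50, 50, 100, 0 → max 125
CropD regrets: 0, 50, 50, 0, 50 → max 50
Smallest max regret = 50 → CropD.

CropD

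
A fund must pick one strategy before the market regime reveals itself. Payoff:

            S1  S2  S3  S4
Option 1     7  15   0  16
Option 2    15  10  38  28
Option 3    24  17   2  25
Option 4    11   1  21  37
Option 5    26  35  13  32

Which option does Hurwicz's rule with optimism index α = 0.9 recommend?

Option 2

Option 1: 0.9·16 + 0.1·0 = 14.4
Option 2: 0.9·38 + 0.1·10 = 35.2
Option 3: 0.9·25 + 0.1·2 = 22.7
Option 4: 0.9·37 + 0.1·1 = 33.4
Option 5: 0.9·35 + 0.1·13 = 32.8
Highest Hurwicz score = 35.2 → Option 2.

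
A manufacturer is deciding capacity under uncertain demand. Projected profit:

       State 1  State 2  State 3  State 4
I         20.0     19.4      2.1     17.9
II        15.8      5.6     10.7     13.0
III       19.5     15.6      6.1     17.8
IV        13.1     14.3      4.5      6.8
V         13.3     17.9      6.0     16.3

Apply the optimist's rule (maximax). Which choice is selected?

I

Row maxima: I=20.0, II=15.8, III=19.5, IV=14.3, V=17.9
Best best-case = 20.0 → I.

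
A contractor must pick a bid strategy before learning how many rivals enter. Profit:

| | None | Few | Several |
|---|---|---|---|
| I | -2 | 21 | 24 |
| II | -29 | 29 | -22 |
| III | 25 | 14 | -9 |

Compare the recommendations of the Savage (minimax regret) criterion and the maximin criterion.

minimax regret → I; maximin → I (agree)

Column bests: None=25, Few=29, Several=24.
I regrets: 27, 8, 0 → max 27
II regrets: 54, 0, 46 → max 54
III regrets: 0, 15, 33 → max 33
Smallest max regret = 27 → I.
Row minima: I=-2, II=-29, III=-9
Best worst-case = -2 → I.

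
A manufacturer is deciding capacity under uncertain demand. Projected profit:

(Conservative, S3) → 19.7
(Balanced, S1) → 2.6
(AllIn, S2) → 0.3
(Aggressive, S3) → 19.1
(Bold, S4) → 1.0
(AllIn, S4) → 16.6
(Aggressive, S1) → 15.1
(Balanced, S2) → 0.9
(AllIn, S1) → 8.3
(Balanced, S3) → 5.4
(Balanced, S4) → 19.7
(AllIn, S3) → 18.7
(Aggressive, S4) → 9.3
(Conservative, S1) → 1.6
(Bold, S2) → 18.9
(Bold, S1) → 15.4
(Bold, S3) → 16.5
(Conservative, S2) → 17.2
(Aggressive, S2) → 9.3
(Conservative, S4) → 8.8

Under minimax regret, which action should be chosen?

Aggressive

Column bests: S1=15.4, S2=18.9, S3=19.7, S4=19.7.
Conservative regrets: 13.8, 1.7, 0.0, 10.9 → max 13.8
Balanced regrets: 12.8, 18.0, 14.3, 0.0 → max 18.0
Aggressive regrets: 0.3, 9.6, 0.6, 10.4 → max 10.4
Bold regrets: 0.0, 0.0, 3.2, 18.7 → max 18.7
AllIn regrets: 7.1, 18.6, 1.0, 3.1 → max 18.6
Smallest max regret = 10.4 → Aggressive.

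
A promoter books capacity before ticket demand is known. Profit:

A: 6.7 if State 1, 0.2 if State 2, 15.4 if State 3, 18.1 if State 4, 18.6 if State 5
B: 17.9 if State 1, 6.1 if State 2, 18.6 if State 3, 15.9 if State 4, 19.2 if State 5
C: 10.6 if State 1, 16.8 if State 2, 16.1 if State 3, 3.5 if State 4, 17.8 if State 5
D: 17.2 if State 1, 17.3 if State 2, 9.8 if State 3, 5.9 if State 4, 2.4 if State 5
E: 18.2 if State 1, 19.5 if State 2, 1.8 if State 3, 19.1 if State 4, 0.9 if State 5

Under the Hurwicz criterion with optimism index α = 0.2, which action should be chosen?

A: 0.2·18.6 + 0.8·0.2 = 3.88
B: 0.2·19.2 + 0.8·6.1 = 8.72
C: 0.2·17.8 + 0.8·3.5 = 6.36
D: 0.2·17.3 + 0.8·2.4 = 5.38
E: 0.2·19.5 + 0.8·0.9 = 4.62
Highest Hurwicz score = 8.72 → B.

B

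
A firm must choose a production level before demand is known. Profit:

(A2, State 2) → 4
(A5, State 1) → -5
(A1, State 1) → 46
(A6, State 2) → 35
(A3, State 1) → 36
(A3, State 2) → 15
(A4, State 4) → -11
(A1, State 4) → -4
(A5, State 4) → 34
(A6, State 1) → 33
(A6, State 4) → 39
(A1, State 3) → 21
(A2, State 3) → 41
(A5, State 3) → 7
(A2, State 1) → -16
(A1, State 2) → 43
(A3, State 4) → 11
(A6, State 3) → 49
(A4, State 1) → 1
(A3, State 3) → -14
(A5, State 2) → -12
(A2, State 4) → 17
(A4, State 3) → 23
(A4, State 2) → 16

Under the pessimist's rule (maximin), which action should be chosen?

A6

Row minima: A1=-4, A2=-16, A3=-14, A4=-11, A5=-12, A6=33
Best worst-case = 33 → A6.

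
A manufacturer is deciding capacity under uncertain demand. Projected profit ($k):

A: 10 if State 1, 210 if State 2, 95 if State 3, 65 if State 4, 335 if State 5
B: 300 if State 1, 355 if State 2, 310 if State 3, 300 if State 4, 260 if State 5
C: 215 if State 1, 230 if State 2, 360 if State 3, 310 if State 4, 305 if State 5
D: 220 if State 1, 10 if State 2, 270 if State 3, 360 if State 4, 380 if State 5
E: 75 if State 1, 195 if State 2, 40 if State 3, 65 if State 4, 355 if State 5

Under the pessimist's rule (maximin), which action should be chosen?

B

Row minima: A=10, B=260, C=215, D=10, E=40
Best worst-case = 260 → B.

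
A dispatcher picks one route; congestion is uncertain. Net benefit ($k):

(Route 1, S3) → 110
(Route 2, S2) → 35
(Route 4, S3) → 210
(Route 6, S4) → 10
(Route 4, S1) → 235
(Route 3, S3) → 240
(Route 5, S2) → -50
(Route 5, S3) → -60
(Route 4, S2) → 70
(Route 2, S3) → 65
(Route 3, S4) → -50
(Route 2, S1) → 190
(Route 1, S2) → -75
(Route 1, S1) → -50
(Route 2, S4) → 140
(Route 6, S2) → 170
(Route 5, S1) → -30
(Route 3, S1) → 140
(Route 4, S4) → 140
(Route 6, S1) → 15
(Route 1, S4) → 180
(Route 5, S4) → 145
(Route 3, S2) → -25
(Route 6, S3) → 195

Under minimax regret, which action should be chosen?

Route 4

Column bests: S1=235, S2=170, S3=240, S4=180.
Route 1 regrets: 285, 245, 130, 0 → max 285
Route 2 regrets: 45, 135, 175, 40 → max 175
Route 3 regrets: 95, 195, 0, 230 → max 230
Route 4 regrets: 0, 100, 30, 40 → max 100
Route 5 regrets: 265, 220, 300, 35 → max 300
Route 6 regrets: 220, 0, 45, 170 → max 220
Smallest max regret = 100 → Route 4.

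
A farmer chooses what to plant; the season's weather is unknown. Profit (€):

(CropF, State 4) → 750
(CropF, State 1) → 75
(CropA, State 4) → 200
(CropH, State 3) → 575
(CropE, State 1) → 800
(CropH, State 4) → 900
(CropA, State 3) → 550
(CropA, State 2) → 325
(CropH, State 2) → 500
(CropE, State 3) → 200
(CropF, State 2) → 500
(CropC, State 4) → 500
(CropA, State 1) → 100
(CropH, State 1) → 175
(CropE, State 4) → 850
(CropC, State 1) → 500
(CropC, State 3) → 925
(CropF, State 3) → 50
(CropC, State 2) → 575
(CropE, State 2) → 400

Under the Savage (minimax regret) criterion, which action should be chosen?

Column bests: State 1=800, State 2=575, State 3=925, State 4=900.
CropC regrets: 300, 0, 0, 400 → max 400
CropF regrets: 725, 75, 875, 150 → max 875
CropA regrets: 700, 250, 375, 700 → max 700
CropE regrets: 0, 175, 725, 50 → max 725
CropH regrets: 625, 75, 350, 0 → max 625
Smallest max regret = 400 → CropC.

CropC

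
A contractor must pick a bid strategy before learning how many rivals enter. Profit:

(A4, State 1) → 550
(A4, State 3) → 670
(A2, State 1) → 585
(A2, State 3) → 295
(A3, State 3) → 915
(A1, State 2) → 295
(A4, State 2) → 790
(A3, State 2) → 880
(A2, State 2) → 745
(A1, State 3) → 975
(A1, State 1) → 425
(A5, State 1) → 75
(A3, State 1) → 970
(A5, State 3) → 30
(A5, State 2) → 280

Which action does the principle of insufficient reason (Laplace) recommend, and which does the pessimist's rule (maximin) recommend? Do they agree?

laplace → A3; maximin → A3 (agree)

Row averages: A1=565, A2=1625/3, A3=2765/3, A4=670, A5=385/3
Highest average = 2765/3 → A3.
Row minima: A1=295, A2=295, A3=880, A4=550, A5=30
Best worst-case = 880 → A3.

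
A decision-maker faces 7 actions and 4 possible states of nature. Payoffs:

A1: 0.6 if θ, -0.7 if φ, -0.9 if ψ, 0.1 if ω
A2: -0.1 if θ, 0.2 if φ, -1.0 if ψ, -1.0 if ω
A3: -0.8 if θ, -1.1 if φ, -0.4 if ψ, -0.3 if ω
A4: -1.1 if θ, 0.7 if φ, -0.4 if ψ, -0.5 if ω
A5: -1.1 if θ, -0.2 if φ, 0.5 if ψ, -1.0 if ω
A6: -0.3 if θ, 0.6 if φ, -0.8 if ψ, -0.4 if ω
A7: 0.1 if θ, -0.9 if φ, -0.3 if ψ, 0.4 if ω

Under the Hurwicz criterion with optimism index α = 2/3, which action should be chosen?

A1: 2/3·0.6 + 1/3·(-0.9) = 0.1
A2: 2/3·0.2 + 1/3·(-1.0) = -0.2
A3: 2/3·(-0.3) + 1/3·(-1.1) = -17/30
A4: 2/3·0.7 + 1/3·(-1.1) = 0.1
A5: 2/3·0.5 + 1/3·(-1.1) = -1/30
A6: 2/3·0.6 + 1/3·(-0.8) = 2/15
A7: 2/3·0.4 + 1/3·(-0.9) = -1/30
Highest Hurwicz score = 2/15 → A6.

A6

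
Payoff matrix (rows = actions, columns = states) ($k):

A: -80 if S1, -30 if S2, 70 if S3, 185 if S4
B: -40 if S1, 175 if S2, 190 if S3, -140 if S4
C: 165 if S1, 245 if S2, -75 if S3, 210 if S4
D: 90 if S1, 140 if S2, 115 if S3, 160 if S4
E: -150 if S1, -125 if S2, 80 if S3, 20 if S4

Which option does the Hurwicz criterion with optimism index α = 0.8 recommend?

C

A: 0.8·185 + 0.2·(-80) = 132
B: 0.8·190 + 0.2·(-140) = 124
C: 0.8·245 + 0.2·(-75) = 181
D: 0.8·160 + 0.2·90 = 146
E: 0.8·80 + 0.2·(-150) = 34
Highest Hurwicz score = 181 → C.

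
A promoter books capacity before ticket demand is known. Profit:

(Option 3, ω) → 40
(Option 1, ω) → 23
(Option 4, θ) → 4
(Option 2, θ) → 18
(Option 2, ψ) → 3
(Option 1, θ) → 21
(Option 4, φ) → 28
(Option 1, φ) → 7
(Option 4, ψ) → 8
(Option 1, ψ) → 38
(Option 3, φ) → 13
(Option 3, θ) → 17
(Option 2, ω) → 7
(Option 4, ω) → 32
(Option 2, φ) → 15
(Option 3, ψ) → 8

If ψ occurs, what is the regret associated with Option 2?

Best payoff under ψ is 38.
Regret = 38 − 3 = 35.

35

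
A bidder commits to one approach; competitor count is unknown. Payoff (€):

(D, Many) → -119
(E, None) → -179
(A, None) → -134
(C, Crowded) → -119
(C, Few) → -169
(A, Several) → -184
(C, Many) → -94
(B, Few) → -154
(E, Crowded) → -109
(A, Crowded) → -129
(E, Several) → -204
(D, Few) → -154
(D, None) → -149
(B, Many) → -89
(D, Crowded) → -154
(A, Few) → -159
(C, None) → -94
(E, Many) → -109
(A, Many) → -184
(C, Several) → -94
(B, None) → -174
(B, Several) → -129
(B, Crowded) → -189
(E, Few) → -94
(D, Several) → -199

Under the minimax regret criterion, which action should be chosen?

C

Column bests: None=-94, Few=-94, Several=-94, Many=-89, Crowded=-109.
A regrets: 40, 65, 90, 95, 20 → max 95
B regrets: 80, 60, 35, 0, 80 → max 80
C regrets: 0, 75, 0, 5, 10 → max 75
D regrets: 55, 60, 105, 30, 45 → max 105
E regrets: 85, 0, 110, 20, 0 → max 110
Smallest max regret = 75 → C.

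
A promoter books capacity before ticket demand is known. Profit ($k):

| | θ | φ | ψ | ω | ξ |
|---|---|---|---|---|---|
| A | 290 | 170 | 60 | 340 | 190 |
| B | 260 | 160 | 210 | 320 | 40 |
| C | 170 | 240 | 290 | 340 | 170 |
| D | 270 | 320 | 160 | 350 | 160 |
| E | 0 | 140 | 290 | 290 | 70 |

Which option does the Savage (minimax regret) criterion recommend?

C

Column bests: θ=290, φ=320, ψ=290, ω=350, ξ=190.
A regrets: 0, 150, 230, 10, 0 → max 230
B regrets: 30, 160, 80, 30, 150 → max 160
C regrets: 120, 80, 0, 10, 20 → max 120
D regrets: 20, 0, 130, 0, 30 → max 130
E regrets: 290, 180, 0, 60, 120 → max 290
Smallest max regret = 120 → C.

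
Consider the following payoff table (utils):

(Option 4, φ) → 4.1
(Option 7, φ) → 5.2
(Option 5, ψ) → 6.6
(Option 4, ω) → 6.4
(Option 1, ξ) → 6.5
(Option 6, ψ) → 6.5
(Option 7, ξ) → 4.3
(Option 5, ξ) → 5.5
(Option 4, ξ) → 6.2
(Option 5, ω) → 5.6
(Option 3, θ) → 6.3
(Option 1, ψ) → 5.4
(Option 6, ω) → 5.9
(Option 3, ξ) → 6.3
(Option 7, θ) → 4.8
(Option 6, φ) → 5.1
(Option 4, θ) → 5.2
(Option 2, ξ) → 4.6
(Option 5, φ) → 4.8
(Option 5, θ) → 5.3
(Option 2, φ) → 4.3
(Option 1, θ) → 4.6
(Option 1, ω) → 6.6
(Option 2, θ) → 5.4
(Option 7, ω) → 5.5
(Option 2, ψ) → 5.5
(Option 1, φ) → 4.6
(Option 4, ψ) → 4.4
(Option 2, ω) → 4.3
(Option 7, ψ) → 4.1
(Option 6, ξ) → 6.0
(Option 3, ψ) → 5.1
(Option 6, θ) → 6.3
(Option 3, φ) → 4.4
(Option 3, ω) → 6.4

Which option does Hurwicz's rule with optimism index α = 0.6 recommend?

Option 1: 0.6·6.6 + 0.4·4.6 = 5.8
Option 2: 0.6·5.5 + 0.4·4.3 = 5.02
Option 3: 0.6·6.4 + 0.4·4.4 = 5.6
Option 4: 0.6·6.4 + 0.4·4.1 = 5.48
Option 5: 0.6·6.6 + 0.4·4.8 = 5.88
Option 6: 0.6·6.5 + 0.4·5.1 = 5.94
Option 7: 0.6·5.5 + 0.4·4.1 = 4.94
Highest Hurwicz score = 5.94 → Option 6.

Option 6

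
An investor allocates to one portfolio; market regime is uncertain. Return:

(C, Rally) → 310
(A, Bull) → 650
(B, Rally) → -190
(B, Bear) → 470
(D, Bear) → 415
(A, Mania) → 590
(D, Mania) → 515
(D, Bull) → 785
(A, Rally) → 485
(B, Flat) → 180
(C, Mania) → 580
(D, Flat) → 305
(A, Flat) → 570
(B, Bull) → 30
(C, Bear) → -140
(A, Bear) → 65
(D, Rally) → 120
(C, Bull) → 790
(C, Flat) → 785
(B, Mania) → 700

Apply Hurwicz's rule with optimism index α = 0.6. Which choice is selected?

A: 0.6·650 + 0.4·65 = 416
B: 0.6·700 + 0.4·(-190) = 344
C: 0.6·790 + 0.4·(-140) = 418
D: 0.6·785 + 0.4·120 = 519
Highest Hurwicz score = 519 → D.

D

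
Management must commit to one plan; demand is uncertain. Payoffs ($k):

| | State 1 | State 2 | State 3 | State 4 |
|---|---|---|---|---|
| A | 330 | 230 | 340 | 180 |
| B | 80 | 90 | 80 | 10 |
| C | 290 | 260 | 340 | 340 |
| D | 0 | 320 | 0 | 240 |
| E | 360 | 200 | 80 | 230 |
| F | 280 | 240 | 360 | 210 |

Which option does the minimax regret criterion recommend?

Column bests: State 1=360, State 2=320, State 3=360, State 4=340.
A regrets: 30, 90, 20, 160 → max 160
B regrets: 280, 230, 280, 330 → max 330
C regrets: 70, 60, 20, 0 → max 70
D regrets: 360, 0, 360, 100 → max 360
E regrets: 0, 120, 280, 110 → max 280
F regrets: 80, 80, 0, 130 → max 130
Smallest max regret = 70 → C.

C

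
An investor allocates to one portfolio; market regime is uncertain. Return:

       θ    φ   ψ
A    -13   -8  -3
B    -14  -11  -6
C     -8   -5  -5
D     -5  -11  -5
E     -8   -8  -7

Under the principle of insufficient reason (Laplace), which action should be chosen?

Row averages: A=-8, B=-31/3, C=-6, D=-7, E=-23/3
Highest average = -6 → C.

C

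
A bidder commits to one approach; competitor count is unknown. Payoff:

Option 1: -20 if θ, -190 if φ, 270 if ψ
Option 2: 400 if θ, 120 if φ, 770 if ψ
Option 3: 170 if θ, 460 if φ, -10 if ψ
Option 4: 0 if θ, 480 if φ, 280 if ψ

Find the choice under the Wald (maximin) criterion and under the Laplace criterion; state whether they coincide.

maximin → Option 2; laplace → Option 2 (agree)

Row minima: Option 1=-190, Option 2=120, Option 3=-10, Option 4=0
Best worst-case = 120 → Option 2.
Row averages: Option 1=20, Option 2=430, Option 3=620/3, Option 4=760/3
Highest average = 430 → Option 2.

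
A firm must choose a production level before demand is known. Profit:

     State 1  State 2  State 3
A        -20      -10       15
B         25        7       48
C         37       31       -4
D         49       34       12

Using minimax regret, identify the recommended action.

Column bests: State 1=49, State 2=34, State 3=48.
A regrets: 69, 44, 33 → max 69
B regrets: 24, 27, 0 → max 27
C regrets: 12, 3, 52 → max 52
D regrets: 0, 0, 36 → max 36
Smallest max regret = 27 → B.

B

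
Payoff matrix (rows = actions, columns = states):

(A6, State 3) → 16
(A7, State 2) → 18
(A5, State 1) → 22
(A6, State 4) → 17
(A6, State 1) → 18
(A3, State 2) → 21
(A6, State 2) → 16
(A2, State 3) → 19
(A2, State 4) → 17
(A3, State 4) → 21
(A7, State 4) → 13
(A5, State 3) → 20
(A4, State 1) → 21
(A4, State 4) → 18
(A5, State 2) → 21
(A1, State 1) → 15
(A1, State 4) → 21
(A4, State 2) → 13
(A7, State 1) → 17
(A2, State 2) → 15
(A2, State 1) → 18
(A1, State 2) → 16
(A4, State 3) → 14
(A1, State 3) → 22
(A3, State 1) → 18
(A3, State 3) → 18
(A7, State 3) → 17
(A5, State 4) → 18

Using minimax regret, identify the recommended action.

A5

Column bests: State 1=22, State 2=21, State 3=22, State 4=21.
A1 regrets: 7, 5, 0, 0 → max 7
A2 regrets: 4, 6, 3, 4 → max 6
A3 regrets: 4, 0, 4, 0 → max 4
A4 regrets: 1, 8, 8, 3 → max 8
A5 regrets: 0, 0, 2, 3 → max 3
A6 regrets: 4, 5, 6, 4 → max 6
A7 regrets: 5, 3, 5, 8 → max 8
Smallest max regret = 3 → A5.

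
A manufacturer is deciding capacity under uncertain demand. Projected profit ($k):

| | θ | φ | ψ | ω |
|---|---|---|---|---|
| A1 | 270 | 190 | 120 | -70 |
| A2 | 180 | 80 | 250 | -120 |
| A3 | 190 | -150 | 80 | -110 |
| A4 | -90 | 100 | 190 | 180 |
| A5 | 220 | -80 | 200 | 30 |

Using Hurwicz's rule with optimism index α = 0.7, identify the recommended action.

A1

A1: 0.7·270 + 0.3·(-70) = 168
A2: 0.7·250 + 0.3·(-120) = 139
A3: 0.7·190 + 0.3·(-150) = 88
A4: 0.7·190 + 0.3·(-90) = 106
A5: 0.7·220 + 0.3·(-80) = 130
Highest Hurwicz score = 168 → A1.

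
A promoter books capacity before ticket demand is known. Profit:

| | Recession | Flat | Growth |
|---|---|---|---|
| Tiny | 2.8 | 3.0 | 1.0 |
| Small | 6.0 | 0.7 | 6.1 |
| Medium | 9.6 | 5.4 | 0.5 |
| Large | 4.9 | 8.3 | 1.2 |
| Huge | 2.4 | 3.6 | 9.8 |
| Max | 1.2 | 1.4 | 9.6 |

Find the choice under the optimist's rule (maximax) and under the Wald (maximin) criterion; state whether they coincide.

maximax → Huge; maximin → Huge (agree)

Row maxima: Tiny=3.0, Small=6.1, Medium=9.6, Large=8.3, Huge=9.8, Max=9.6
Best best-case = 9.8 → Huge.
Row minima: Tiny=1.0, Small=0.7, Medium=0.5, Large=1.2, Huge=2.4, Max=1.2
Best worst-case = 2.4 → Huge.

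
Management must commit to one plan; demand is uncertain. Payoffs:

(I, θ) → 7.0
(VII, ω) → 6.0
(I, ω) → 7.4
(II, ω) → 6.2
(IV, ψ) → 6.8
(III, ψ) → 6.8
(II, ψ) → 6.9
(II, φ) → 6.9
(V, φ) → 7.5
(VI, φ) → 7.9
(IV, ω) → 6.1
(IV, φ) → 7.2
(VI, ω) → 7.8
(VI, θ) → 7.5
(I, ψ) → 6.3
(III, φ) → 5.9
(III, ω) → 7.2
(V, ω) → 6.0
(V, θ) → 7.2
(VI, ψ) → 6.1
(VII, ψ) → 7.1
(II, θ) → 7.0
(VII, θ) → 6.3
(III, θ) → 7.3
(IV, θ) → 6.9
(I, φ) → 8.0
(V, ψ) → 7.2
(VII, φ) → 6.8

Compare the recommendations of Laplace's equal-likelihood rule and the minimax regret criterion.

Row averages: I=7.175, II=6.75, III=6.8, IV=6.75, V=6.975, VI=7.325, VII=6.55
Highest average = 7.325 → VI.
Column bests: θ=7.5, φ=8.0, ψ=7.2, ω=7.8.
I regrets: 0.5, 0.0, 0.9, 0.4 → max 0.9
II regrets: 0.5, 1.1, 0.3, 1.6 → max 1.6
III regrets: 0.2, 2.1, 0.4, 0.6 → max 2.1
IV regrets: 0.6, 0.8, 0.4, 1.7 → max 1.7
V regrets: 0.3, 0.5, 0.0, 1.8 → max 1.8
VI regrets: 0.0, 0.1, 1.1, 0.0 → max 1.1
VII regrets: 1.2, 1.2, 0.1, 1.8 → max 1.8
Smallest max regret = 0.9 → I.

laplace → VI; minimax regret → I (disagree)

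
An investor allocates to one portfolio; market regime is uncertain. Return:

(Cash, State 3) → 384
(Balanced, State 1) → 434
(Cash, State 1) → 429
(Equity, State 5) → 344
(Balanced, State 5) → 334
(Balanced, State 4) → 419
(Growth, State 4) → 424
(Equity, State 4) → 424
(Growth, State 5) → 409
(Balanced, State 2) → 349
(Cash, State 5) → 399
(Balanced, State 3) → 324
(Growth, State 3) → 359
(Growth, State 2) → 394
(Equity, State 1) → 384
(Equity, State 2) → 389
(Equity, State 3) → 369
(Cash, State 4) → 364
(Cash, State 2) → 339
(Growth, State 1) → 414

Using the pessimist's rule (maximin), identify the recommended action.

Growth

Row minima: Equity=344, Growth=359, Cash=339, Balanced=324
Best worst-case = 359 → Growth.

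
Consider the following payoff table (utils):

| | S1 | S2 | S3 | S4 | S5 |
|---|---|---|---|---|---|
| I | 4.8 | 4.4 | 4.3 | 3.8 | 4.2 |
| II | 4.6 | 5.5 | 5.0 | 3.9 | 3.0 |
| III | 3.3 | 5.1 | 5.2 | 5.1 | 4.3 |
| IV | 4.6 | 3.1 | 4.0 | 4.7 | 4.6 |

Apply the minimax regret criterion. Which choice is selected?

Column bests: S1=4.8, S2=5.5, S3=5.2, S4=5.1, S5=4.6.
I regrets: 0.0, 1.1, 0.9, 1.3, 0.4 → max 1.3
II regrets: 0.2, 0.0, 0.2, 1.2, 1.6 → max 1.6
III regrets: 1.5, 0.4, 0.0, 0.0, 0.3 → max 1.5
IV regrets: 0.2, 2.4, 1.2, 0.4, 0.0 → max 2.4
Smallest max regret = 1.3 → I.

I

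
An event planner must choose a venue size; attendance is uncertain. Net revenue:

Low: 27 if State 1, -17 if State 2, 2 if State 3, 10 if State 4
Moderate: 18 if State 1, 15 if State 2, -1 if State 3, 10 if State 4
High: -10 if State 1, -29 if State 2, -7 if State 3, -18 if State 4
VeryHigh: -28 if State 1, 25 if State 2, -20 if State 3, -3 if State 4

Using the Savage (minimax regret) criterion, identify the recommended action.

Column bests: State 1=27, State 2=25, State 3=2, State 4=10.
Low regrets: 0, 42, 0, 0 → max 42
Moderate regrets: 9, 10, 3, 0 → max 10
High regrets: 37, 54, 9, 28 → max 54
VeryHigh regrets: 55, 0, 22, 13 → max 55
Smallest max regret = 10 → Moderate.

Moderate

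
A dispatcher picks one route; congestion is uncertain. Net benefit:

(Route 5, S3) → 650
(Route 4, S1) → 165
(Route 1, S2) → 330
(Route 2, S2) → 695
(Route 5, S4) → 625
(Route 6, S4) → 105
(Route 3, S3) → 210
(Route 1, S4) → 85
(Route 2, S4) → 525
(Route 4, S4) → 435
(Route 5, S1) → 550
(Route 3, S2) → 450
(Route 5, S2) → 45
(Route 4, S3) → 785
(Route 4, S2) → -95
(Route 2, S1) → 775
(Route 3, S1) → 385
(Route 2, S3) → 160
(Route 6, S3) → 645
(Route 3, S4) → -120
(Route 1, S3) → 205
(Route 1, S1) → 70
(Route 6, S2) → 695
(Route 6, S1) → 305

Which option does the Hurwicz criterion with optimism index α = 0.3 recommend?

Route 2

Route 1: 0.3·330 + 0.7·70 = 148
Route 2: 0.3·775 + 0.7·160 = 344.5
Route 3: 0.3·450 + 0.7·(-120) = 51
Route 4: 0.3·785 + 0.7·(-95) = 169
Route 5: 0.3·650 + 0.7·45 = 226.5
Route 6: 0.3·695 + 0.7·105 = 282
Highest Hurwicz score = 344.5 → Route 2.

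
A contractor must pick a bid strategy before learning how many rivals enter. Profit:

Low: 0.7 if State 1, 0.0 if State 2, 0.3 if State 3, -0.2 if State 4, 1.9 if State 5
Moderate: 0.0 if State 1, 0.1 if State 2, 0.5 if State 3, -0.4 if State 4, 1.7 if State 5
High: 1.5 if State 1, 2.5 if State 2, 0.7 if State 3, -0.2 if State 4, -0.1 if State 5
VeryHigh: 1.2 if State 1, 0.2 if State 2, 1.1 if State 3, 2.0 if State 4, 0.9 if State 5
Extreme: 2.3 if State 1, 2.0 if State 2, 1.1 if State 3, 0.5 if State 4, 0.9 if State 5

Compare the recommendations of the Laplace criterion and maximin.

laplace → Extreme; maximin → Extreme (agree)

Row averages: Low=0.54, Moderate=0.38, High=0.88, VeryHigh=1.08, Extreme=1.36
Highest average = 1.36 → Extreme.
Row minima: Low=-0.2, Moderate=-0.4, High=-0.2, VeryHigh=0.2, Extreme=0.5
Best worst-case = 0.5 → Extreme.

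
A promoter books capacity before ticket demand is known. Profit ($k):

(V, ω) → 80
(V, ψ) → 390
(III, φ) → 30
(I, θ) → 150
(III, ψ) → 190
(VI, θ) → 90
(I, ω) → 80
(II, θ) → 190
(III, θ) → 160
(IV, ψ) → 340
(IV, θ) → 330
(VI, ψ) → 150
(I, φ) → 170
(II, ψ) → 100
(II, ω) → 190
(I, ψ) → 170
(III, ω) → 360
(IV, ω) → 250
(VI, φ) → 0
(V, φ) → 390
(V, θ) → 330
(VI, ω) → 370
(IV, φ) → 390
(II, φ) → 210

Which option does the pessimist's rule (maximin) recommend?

Row minima: I=80, II=100, III=30, IV=250, V=80, VI=0
Best worst-case = 250 → IV.

IV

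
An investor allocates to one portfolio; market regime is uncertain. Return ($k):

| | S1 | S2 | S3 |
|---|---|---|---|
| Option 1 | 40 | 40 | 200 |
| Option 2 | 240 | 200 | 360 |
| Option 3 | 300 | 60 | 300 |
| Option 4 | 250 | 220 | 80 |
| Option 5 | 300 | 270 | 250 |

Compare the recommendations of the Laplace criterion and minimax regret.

Row averages: Option 1=280/3, Option 2=800/3, Option 3=220, Option 4=550/3, Option 5=820/3
Highest average = 820/3 → Option 5.
Column bests: S1=300, S2=270, S3=360.
Option 1 regrets: 260, 230, 160 → max 260
Option 2 regrets: 60, 70, 0 → max 70
Option 3 regrets: 0, 210, 60 → max 210
Option 4 regrets: 50, 50, 280 → max 280
Option 5 regrets: 0, 0, 110 → max 110
Smallest max regret = 70 → Option 2.

laplace → Option 5; minimax regret → Option 2 (disagree)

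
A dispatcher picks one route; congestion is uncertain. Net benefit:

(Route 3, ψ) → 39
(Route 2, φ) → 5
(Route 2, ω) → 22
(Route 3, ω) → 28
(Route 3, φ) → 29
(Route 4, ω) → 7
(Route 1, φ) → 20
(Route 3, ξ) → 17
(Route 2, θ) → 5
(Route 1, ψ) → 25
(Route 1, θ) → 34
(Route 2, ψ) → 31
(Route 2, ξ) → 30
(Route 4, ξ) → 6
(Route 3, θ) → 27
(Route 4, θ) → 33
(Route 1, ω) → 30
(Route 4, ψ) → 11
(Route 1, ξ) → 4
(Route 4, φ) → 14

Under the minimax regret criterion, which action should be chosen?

Column bests: θ=34, φ=29, ψ=39, ω=30, ξ=30.
Route 1 regrets: 0, 9, 14, 0, 26 → max 26
Route 2 regrets: 29, 24, 8, 8, 0 → max 29
Route 3 regrets: 7, 0, 0, 2, 13 → max 13
Route 4 regrets: 1, 15, 28, 23, 24 → max 28
Smallest max regret = 13 → Route 3.

Route 3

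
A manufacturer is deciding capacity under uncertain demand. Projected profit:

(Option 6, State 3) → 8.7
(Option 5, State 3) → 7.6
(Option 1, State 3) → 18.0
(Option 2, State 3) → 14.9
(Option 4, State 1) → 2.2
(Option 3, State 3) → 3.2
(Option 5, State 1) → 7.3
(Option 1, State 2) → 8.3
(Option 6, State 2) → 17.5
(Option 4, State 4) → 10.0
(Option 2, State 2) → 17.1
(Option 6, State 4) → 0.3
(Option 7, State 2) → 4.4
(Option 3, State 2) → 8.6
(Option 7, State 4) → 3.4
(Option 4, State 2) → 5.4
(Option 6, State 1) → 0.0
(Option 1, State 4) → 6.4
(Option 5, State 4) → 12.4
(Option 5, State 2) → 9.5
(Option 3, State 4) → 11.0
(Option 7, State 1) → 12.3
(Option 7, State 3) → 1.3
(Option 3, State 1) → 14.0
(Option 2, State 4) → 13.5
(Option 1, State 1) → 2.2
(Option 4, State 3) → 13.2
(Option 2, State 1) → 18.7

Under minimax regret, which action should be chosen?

Option 2

Column bests: State 1=18.7, State 2=17.5, State 3=18.0, State 4=13.5.
Option 1 regrets: 16.5, 9.2, 0.0, 7.1 → max 16.5
Option 2 regrets: 0.0, 0.4, 3.1, 0.0 → max 3.1
Option 3 regrets: 4.7, 8.9, 14.8, 2.5 → max 14.8
Option 4 regrets: 16.5, 12.1, 4.8, 3.5 → max 16.5
Option 5 regrets: 11.4, 8.0, 10.4, 1.1 → max 11.4
Option 6 regrets: 18.7, 0.0, 9.3, 13.2 → max 18.7
Option 7 regrets: 6.4, 13.1, 16.7, 10.1 → max 16.7
Smallest max regret = 3.1 → Option 2.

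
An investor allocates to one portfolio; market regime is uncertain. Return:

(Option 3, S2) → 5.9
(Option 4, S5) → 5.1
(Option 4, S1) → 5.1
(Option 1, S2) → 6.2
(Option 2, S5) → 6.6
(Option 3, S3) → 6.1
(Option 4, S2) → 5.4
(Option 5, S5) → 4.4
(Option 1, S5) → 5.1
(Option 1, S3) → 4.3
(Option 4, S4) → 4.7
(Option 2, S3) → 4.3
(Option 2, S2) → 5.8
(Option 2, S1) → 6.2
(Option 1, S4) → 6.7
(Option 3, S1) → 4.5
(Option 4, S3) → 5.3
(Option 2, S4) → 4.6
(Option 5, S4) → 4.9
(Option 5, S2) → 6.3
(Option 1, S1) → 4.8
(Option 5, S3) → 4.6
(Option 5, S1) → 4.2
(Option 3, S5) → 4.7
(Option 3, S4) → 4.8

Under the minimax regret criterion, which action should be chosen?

Column bests: S1=6.2, S2=6.3, S3=6.1, S4=6.7, S5=6.6.
Option 1 regrets: 1.4, 0.1, 1.8, 0.0, 1.5 → max 1.8
Option 2 regrets: 0.0, 0.5, 1.8, 2.1, 0.0 → max 2.1
Option 3 regrets: 1.7, 0.4, 0.0, 1.9, 1.9 → max 1.9
Option 4 regrets: 1.1, 0.9, 0.8, 2.0, 1.5 → max 2.0
Option 5 regrets: 2.0, 0.0, 1.5, 1.8, 2.2 → max 2.2
Smallest max regret = 1.8 → Option 1.

Option 1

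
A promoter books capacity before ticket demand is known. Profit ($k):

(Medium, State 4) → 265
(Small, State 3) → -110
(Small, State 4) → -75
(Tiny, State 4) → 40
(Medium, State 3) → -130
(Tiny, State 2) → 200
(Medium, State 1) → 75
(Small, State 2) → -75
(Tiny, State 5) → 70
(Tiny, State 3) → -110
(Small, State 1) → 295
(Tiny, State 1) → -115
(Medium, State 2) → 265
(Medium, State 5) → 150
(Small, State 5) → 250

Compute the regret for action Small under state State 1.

Best payoff under State 1 is 295.
Regret = 295 − 295 = 0.

0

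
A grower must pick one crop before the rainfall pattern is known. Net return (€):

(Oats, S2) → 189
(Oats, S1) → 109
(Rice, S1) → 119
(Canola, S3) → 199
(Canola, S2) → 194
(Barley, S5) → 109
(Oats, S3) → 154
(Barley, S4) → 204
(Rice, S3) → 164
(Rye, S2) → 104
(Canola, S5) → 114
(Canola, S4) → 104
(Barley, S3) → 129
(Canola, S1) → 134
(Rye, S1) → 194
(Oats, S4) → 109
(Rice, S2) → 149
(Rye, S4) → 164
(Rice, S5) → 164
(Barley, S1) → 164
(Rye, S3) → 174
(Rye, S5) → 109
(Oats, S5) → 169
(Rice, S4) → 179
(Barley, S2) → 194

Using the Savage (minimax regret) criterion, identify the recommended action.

Barley

Column bests: S1=194, S2=194, S3=199, S4=204, S5=169.
Oats regrets: 85, 5, 45, 95, 0 → max 95
Rice regrets: 75, 45, 35, 25, 5 → max 75
Canola regrets: 60, 0, 0, 100, 55 → max 100
Barley regrets: 30, 0, 70, 0, 60 → max 70
Rye regrets: 0, 90, 25, 40, 60 → max 90
Smallest max regret = 70 → Barley.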